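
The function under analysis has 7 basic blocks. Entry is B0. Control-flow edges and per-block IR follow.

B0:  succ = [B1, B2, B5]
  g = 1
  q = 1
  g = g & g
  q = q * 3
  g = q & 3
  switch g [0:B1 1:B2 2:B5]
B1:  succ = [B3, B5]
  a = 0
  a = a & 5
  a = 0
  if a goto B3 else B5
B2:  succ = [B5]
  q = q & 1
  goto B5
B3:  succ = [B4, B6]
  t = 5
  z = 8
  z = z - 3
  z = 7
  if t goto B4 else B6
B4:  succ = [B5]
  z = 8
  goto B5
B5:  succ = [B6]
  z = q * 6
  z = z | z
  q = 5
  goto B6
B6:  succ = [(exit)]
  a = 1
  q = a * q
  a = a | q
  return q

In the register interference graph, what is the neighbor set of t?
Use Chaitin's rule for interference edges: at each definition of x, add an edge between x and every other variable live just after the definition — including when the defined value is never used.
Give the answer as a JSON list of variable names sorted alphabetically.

Per-block:
  B0: def={g,q} ue=∅
  B1: def={a} ue=∅
  B2: def={q} ue={q}
  B3: def={t,z} ue=∅
  B4: def={z} ue=∅
  B5: def={q,z} ue={q}
  B6: def={a,q} ue={q}

Backward fixpoint:
  B0 li=∅ lo={q}
  B1 li={q} lo={q}
  B2 li={q} lo={q}
  B3 li={q} lo={q}
  B4 li={q} lo={q}
  B5 li={q} lo={q}
  B6 li={q} lo=∅

Interfere edges:
  a — {q}
  g — {q}
  q — {a,g,t,z}
  t — {q,z}
  z — {q,t}

N(t) = ["q", "z"]

Answer: ["q", "z"]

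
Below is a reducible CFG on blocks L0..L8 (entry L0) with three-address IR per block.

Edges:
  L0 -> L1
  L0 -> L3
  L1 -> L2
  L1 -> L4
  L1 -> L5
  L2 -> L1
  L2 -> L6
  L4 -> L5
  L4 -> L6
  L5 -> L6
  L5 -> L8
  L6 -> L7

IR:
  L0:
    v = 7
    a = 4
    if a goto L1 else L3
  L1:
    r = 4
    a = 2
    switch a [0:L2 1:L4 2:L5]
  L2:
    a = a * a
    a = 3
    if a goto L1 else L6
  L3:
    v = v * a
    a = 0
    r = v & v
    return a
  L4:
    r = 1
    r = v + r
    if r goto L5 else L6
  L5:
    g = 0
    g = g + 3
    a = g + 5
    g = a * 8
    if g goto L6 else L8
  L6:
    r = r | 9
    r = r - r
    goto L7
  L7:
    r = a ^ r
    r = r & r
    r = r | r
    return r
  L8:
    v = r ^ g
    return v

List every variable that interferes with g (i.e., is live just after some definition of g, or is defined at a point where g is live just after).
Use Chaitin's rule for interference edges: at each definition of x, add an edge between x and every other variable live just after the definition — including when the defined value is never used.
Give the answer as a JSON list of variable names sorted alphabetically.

Answer: ["a", "r"]

Working:
Per-block:
  L0: def={a,v} ue=∅
  L1: def={a,r} ue=∅
  L2: def={a} ue={a}
  L3: def={a,r,v} ue={a,v}
  L4: def={r} ue={v}
  L5: def={a,g} ue=∅
  L6: def={r} ue={r}
  L7: def={r} ue={a,r}
  L8: def={v} ue={g,r}

Backward fixpoint:
  L0 li=∅ lo={a,v}
  L1 li={v} lo={a,r,v}
  L2 li={a,r,v} lo={a,r,v}
  L3 li={a,v} lo=∅
  L4 li={a,v} lo={a,r}
  L5 li={r} lo={a,g,r}
  L6 li={a,r} lo={a,r}
  L7 li={a,r} lo=∅
  L8 li={g,r} lo=∅

Conflict graph:
  a — {g,r,v}
  g — {a,r}
  r — {a,g,v}
  v — {a,r}

N(g) = ["a", "r"]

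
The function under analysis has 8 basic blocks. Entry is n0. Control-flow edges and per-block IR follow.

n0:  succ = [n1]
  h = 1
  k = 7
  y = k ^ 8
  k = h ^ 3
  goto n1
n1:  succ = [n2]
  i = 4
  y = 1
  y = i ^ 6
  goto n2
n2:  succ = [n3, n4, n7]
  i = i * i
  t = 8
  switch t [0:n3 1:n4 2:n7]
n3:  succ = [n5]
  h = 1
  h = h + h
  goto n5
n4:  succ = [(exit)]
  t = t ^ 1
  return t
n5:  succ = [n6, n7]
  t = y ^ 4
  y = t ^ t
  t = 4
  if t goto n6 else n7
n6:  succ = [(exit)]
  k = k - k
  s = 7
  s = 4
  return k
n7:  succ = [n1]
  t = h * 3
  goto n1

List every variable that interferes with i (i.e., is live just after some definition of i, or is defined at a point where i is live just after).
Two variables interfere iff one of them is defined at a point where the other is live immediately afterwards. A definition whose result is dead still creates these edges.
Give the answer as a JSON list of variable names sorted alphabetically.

Answer: ["h", "k", "y"]

Derivation:
def/use:
  n0 def {h,k,y} use ∅
  n1 def {i,y} use ∅
  n2 def {i,t} use {i}
  n3 def {h} use ∅
  n4 def {t} use {t}
  n5 def {t,y} use {y}
  n6 def {k,s} use {k}
  n7 def {t} use {h}

Liveness:
  n0: in=∅ out={h,k}
  n1: in={h,k} out={h,i,k,y}
  n2: in={h,i,k,y} out={h,k,t,y}
  n3: in={k,y} out={h,k,y}
  n4: in={t} out=∅
  n5: in={h,k,y} out={h,k}
  n6: in={k} out=∅
  n7: in={h,k} out={h,k}

Interference:
  h — {i,k,t,y}
  i — {h,k,y}
  k — {h,i,s,t,y}
  s — {k}
  t — {h,k,y}
  y — {h,i,k,t}

N(i) = ["h", "k", "y"]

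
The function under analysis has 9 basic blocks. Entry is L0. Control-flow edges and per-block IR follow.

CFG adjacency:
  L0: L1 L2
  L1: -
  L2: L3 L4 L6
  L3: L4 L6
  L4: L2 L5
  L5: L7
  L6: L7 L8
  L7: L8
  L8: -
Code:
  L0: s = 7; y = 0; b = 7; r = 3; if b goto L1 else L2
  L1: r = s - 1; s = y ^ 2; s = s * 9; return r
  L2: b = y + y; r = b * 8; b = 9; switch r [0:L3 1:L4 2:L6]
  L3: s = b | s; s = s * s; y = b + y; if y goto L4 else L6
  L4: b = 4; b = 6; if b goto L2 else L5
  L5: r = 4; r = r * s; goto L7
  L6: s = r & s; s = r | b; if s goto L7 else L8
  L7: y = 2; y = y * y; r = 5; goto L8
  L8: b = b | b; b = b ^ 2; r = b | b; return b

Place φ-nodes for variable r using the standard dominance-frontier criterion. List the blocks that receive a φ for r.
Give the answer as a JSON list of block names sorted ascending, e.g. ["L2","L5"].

idom tree: L1←L0 L2←L0 L3←L2 L4←L2 L5←L4 L6←L2 L7←L2 L8←L2
Dom∩ at merges:
  L2: preds {L0,L4}: {L0} ∩ {L0,L2,L4} = {L0}; idom=L0
  L4: preds {L2,L3}: {L0,L2} ∩ {L0,L2,L3} = {L0,L2}; idom=L2
  L6: preds {L2,L3}: {L0,L2} ∩ {L0,L2,L3} = {L0,L2}; idom=L2
  L7: preds {L5,L6}: {L0,L2,L4,L5} ∩ {L0,L2,L6} = {L0,L2}; idom=L2
  L8: preds {L6,L7}: {L0,L2,L6} ∩ {L0,L2,L7} = {L0,L2}; idom=L2

Frontier:
  join L2 pred L0: · stop@L0
  join L2 pred L4: L4→L2 stop@L0
  join L4 pred L2: · stop@L2
  join L4 pred L3: L3 stop@L2
  join L6 pred L2: · stop@L2
  join L6 pred L3: L3 stop@L2
  join L7 pred L5: L5→L4 stop@L2
  join L7 pred L6: L6 stop@L2
  join L8 pred L6: L6 stop@L2
  join L8 pred L7: L7 stop@L2
  DF(L0)=∅
  DF(L1)=∅
  DF(L2)={L2}
  DF(L3)={L4,L6}
  DF(L4)={L2,L7}
  DF(L5)={L7}
  DF(L6)={L7,L8}
  DF(L7)={L8}
  DF(L8)=∅

φ for r: defs {L0,L1,L2,L5,L7,L8}
  DF⁺ = {L2,L7,L8}

Answer: ["L2", "L7", "L8"]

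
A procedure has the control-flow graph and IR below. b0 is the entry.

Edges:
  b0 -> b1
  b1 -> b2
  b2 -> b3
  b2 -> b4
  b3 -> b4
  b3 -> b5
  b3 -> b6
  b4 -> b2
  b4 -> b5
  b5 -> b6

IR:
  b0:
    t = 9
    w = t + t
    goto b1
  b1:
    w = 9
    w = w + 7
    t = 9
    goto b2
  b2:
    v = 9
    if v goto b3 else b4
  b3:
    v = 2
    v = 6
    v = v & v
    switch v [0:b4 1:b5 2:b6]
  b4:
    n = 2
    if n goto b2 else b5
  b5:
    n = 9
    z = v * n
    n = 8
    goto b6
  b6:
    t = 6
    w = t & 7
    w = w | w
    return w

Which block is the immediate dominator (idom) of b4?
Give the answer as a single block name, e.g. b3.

Answer: b2

Analysis:
idom tree: b1←b0 b2←b1 b3←b2 b4←b2 b5←b2 b6←b2
Dom∩ at merges:
  b2: preds {b1,b4}: {b0,b1} ∩ {b0,b1,b2,b4} = {b0,b1}; idom=b1
  b4: preds {b2,b3}: {b0,b1,b2} ∩ {b0,b1,b2,b3} = {b0,b1,b2}; idom=b2
  b5: preds {b3,b4}: {b0,b1,b2,b3} ∩ {b0,b1,b2,b4} = {b0,b1,b2}; idom=b2
  b6: preds {b3,b5}: {b0,b1,b2,b3} ∩ {b0,b1,b2,b5} = {b0,b1,b2}; idom=b2

idom(b4) = b2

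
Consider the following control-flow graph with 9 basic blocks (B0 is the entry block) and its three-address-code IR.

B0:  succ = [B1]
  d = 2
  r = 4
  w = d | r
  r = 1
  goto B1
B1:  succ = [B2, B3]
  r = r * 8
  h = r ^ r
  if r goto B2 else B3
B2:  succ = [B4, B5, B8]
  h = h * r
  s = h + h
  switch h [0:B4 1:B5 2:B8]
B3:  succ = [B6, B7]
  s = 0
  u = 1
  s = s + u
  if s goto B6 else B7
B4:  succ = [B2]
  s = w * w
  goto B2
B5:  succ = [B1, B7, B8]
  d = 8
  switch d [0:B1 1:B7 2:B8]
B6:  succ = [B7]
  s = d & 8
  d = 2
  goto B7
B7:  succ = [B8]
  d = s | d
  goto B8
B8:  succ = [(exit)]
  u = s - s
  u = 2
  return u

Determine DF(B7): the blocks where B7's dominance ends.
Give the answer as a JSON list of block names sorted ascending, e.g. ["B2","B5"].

Answer: ["B8"]

Analysis:
idom tree: B1←B0 B2←B1 B3←B1 B4←B2 B5←B2 B6←B3 B7←B1 B8←B1
Dom at joins:
  B1: preds {B0,B5}: {B0} ∩ {B0,B1,B2,B5} = {B0}; idom=B0
  B2: preds {B1,B4}: {B0,B1} ∩ {B0,B1,B2,B4} = {B0,B1}; idom=B1
  B7: preds {B3,B5,B6}: {B0,B1,B3} ∩ {B0,B1,B2,B5} ∩ {B0,B1,B3,B6} = {B0,B1}; idom=B1
  B8: preds {B2,B5,B7}: {B0,B1,B2} ∩ {B0,B1,B2,B5} ∩ {B0,B1,B7} = {B0,B1}; idom=B1

DF derivation:
  join B1 pred B0: · stop@B0
  join B1 pred B5: B5→B2→B1 stop@B0
  join B2 pred B1: · stop@B1
  join B2 pred B4: B4→B2 stop@B1
  join B7 pred B3: B3 stop@B1
  join B7 pred B5: B5→B2 stop@B1
  join B7 pred B6: B6→B3 stop@B1
  join B8 pred B2: B2 stop@B1
  join B8 pred B5: B5→B2 stop@B1
  join B8 pred B7: B7 stop@B1
  B0 → ∅
  B1 → {B1}
  B2 → {B1,B2,B7,B8}
  B3 → {B7}
  B4 → {B2}
  B5 → {B1,B7,B8}
  B6 → {B7}
  B7 → {B8}
  B8 → ∅

DF(B7) = ["B8"]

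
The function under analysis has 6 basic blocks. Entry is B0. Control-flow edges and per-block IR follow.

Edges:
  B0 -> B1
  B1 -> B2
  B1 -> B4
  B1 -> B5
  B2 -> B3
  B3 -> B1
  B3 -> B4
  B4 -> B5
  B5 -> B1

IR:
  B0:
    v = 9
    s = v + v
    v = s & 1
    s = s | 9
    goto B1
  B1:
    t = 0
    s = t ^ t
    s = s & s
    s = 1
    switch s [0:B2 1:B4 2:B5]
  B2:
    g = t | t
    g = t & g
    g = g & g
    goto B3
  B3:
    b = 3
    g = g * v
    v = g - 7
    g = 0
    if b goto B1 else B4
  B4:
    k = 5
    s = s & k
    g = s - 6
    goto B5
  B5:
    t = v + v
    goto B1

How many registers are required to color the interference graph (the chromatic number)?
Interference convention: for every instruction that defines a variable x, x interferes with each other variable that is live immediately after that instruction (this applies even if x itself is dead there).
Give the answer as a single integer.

Answer: 4

Analysis:
Block summaries:
  B0: def={s,v} ue=∅
  B1: def={s,t} ue=∅
  B2: def={g} ue={t}
  B3: def={b,g,v} ue={g,v}
  B4: def={g,k,s} ue={s}
  B5: def={t} ue={v}

Live sets:
  live B0: ∅→{v}
  live B1: {v}→{s,t,v}
  live B2: {s,t,v}→{g,s,v}
  live B3: {g,s,v}→{s,v}
  live B4: {s,v}→{v}
  live B5: {v}→{v}

Conflict graph:
  b↔{g,s,v}
  g↔{b,s,t,v}
  k↔{s,v}
  s↔{b,g,k,t,v}
  t↔{g,s,v}
  v↔{b,g,k,s,t}

Colouring:
  clique {b,g,s,v} ⇒ need ≥ 4
  4-colouring: r0={s}  r1={v}  r2={g,k}  r3={b,t}
  χ = 4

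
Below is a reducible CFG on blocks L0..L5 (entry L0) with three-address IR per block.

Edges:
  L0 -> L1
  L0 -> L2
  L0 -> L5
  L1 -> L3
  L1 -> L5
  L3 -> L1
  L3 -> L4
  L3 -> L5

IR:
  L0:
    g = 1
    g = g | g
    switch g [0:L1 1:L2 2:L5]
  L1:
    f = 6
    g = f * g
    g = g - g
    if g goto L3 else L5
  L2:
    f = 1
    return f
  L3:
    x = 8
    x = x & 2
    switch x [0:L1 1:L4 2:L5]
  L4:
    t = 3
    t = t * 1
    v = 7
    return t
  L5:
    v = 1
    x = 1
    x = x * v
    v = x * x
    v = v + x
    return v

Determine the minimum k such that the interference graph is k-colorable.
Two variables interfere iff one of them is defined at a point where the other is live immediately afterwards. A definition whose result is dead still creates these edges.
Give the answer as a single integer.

Block summaries:
  L0 def {g} use ∅
  L1 def {f,g} use {g}
  L2 def {f} use ∅
  L3 def {x} use ∅
  L4 def {t,v} use ∅
  L5 def {v,x} use ∅

Liveness:
  L0: in=∅ out={g}
  L1: in={g} out={g}
  L2: in=∅ out=∅
  L3: in={g} out={g}
  L4: in=∅ out=∅
  L5: in=∅ out=∅

Interference:
  f: {g}
  g: {f,x}
  t: {v}
  v: {t,x}
  x: {g,v}

Chromatic number:
  {f,g} pairwise interfere (2-clique) ⇒ χ ≥ 2
  assign f→R1 g→R0 t→R1 v→R0 x→R1 — no edge inside a register ⇒ χ ≤ 2
  χ = 2

Answer: 2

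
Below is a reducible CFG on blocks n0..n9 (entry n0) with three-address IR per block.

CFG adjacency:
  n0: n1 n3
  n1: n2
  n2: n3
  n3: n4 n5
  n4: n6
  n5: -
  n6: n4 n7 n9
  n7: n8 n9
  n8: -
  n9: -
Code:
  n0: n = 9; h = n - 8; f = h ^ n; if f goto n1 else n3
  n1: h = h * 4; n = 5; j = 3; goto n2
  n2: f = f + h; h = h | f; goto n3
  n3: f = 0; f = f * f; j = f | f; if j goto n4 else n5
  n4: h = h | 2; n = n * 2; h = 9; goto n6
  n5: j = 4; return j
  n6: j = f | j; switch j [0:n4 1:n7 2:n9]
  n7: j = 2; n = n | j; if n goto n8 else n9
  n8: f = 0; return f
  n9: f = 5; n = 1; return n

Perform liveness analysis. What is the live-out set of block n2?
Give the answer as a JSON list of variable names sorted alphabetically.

Answer: ["h", "n"]

Analysis:
def/use:
  n0: def={f,h,n} ue=∅
  n1: def={h,j,n} ue={h}
  n2: def={f,h} ue={f,h}
  n3: def={f,j} ue=∅
  n4: def={h,n} ue={h,n}
  n5: def={j} ue=∅
  n6: def={j} ue={f,j}
  n7: def={j,n} ue={n}
  n8: def={f} ue=∅
  n9: def={f,n} ue=∅

Liveness:
  n0 li=∅ lo={f,h,n}
  n1 li={f,h} lo={f,h,n}
  n2 li={f,h,n} lo={h,n}
  n3 li={h,n} lo={f,h,j,n}
  n4 li={f,h,j,n} lo={f,h,j,n}
  n5 li=∅ lo=∅
  n6 li={f,h,j,n} lo={f,h,j,n}
  n7 li={n} lo=∅
  n8 li=∅ lo=∅
  n9 li=∅ lo=∅

live-out(n2) = ["h", "n"]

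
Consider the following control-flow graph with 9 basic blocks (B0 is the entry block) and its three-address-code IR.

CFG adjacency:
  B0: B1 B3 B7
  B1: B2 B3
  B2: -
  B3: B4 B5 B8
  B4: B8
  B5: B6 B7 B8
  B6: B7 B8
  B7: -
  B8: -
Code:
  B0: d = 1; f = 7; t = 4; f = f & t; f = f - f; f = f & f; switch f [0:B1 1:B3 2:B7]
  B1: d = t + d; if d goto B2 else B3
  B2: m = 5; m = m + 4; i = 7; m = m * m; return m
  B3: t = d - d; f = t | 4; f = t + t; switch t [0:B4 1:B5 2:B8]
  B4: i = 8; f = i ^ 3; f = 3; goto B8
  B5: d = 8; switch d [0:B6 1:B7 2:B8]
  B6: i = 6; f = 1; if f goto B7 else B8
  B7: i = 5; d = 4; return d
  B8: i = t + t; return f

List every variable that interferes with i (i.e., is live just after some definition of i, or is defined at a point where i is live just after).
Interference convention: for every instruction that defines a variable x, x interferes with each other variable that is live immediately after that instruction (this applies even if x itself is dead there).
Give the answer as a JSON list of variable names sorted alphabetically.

Answer: ["f", "m", "t"]

Working:
Per-block:
  B0: def={d,f,t} ue=∅
  B1: def={d} ue={d,t}
  B2: def={i,m} ue=∅
  B3: def={f,t} ue={d}
  B4: def={f,i} ue=∅
  B5: def={d} ue=∅
  B6: def={f,i} ue=∅
  B7: def={d,i} ue=∅
  B8: def={i} ue={f,t}

Liveness:
  live B0: ∅→{d,t}
  live B1: {d,t}→{d}
  live B2: ∅→∅
  live B3: {d}→{f,t}
  live B4: {t}→{f,t}
  live B5: {f,t}→{f,t}
  live B6: {t}→{f,t}
  live B7: ∅→∅
  live B8: {f,t}→∅

Interference:
  d: {f,t}
  f: {d,i,t}
  i: {f,m,t}
  m: {i}
  t: {d,f,i}

N(i) = ["f", "m", "t"]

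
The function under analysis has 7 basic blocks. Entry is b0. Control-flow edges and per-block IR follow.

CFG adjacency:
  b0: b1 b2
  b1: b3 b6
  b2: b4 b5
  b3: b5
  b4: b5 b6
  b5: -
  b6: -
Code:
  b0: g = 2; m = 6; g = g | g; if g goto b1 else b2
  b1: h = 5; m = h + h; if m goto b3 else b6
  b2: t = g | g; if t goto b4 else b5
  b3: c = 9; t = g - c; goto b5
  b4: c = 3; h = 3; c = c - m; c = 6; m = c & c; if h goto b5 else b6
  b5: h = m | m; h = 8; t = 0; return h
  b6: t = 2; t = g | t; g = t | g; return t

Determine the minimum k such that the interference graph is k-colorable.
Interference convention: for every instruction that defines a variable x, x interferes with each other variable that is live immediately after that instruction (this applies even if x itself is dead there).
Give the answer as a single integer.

Answer: 4

Working:
def/use:
  b0 def {g,m} use ∅
  b1 def {h,m} use ∅
  b2 def {t} use {g}
  b3 def {c,t} use {g}
  b4 def {c,h,m} use {m}
  b5 def {h,t} use {m}
  b6 def {g,t} use {g}

Live sets:
  live b0: ∅→{g,m}
  live b1: {g}→{g,m}
  live b2: {g,m}→{g,m}
  live b3: {g,m}→{m}
  live b4: {g,m}→{g,m}
  live b5: {m}→∅
  live b6: {g}→∅

Interfere edges:
  c: {g,h,m}
  g: {c,h,m,t}
  h: {c,g,m,t}
  m: {c,g,h,t}
  t: {g,h,m}

Chromatic number:
  lower bound: {c,g,h,m} mutually conflict ⇒ χ ≥ 4
  4-colouring: r0={g}  r1={h}  r2={m}  r3={c,t}
  χ = 4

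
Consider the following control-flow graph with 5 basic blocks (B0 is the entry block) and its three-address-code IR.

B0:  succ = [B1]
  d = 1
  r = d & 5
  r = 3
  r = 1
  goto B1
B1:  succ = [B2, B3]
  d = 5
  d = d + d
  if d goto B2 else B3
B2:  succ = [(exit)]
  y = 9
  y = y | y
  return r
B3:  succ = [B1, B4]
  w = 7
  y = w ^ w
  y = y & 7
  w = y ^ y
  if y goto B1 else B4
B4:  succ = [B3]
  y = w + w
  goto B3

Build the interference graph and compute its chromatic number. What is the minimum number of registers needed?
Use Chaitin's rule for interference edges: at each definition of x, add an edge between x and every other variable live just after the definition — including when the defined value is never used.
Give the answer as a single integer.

Answer: 3

Working:
Per-block:
  B0 def {d,r} use ∅
  B1 def {d} use ∅
  B2 def {y} use {r}
  B3 def {w,y} use ∅
  B4 def {y} use {w}

Liveness:
  B0 li=∅ lo={r}
  B1 li={r} lo={r}
  B2 li={r} lo=∅
  B3 li={r} lo={r,w}
  B4 li={r,w} lo={r}

Interfere edges:
  d — {r}
  r — {d,w,y}
  w — {r,y}
  y — {r,w}

Registers:
  lower bound: {r,w,y} mutually conflict ⇒ χ ≥ 3
  assign d→r1 r→r0 w→r1 y→r2 — no edge inside a register ⇒ χ ≤ 3
  χ = 3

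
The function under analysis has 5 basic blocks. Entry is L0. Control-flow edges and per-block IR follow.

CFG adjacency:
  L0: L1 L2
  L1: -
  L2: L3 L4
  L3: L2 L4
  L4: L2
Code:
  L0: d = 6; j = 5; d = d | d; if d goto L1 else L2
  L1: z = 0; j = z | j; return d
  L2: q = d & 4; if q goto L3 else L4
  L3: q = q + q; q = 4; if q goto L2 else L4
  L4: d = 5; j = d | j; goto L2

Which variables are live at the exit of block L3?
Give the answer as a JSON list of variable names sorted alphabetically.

Answer: ["d", "j"]

Derivation:
Per-block:
  L0: {d,j} / ∅
  L1: {j,z} / {d,j}
  L2: {q} / {d}
  L3: {q} / {q}
  L4: {d,j} / {j}

Liveness:
  L0: in=∅ out={d,j}
  L1: in={d,j} out=∅
  L2: in={d,j} out={d,j,q}
  L3: in={d,j,q} out={d,j}
  L4: in={j} out={d,j}

live-out(L3) = ["d", "j"]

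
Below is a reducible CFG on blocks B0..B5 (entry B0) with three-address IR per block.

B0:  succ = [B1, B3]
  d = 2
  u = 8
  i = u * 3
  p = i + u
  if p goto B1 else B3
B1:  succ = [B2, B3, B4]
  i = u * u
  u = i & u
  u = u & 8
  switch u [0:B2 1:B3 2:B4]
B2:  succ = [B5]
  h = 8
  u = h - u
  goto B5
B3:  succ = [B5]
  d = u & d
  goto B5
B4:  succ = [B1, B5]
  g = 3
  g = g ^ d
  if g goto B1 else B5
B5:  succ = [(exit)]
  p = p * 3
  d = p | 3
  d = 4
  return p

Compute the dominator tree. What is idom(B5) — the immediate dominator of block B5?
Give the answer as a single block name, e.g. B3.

Answer: B0

Analysis:
idom tree: B1←B0 B2←B1 B3←B0 B4←B1 B5←B0
Join-block Dom:
  B1: preds {B0,B4}: {B0} ∩ {B0,B1,B4} = {B0}; idom=B0
  B3: preds {B0,B1}: {B0} ∩ {B0,B1} = {B0}; idom=B0
  B5: preds {B2,B3,B4}: {B0,B1,B2} ∩ {B0,B3} ∩ {B0,B1,B4} = {B0}; idom=B0

idom(B5) = B0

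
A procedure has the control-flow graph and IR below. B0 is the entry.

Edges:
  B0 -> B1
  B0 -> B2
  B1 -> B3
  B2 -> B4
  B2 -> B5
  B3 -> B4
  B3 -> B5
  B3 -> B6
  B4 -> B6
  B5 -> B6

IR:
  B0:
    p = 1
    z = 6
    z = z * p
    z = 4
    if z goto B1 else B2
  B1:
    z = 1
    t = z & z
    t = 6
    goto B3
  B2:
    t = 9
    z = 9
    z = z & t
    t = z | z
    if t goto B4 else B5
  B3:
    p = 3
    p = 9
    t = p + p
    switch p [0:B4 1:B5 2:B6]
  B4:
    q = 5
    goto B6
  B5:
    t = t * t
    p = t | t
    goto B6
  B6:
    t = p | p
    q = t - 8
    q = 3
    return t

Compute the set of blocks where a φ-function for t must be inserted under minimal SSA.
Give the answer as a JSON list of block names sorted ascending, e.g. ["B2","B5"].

Answer: ["B4", "B5", "B6"]

Working:
idom tree: B1←B0 B2←B0 B3←B1 B4←B0 B5←B0 B6←B0
Dom∩ at merges:
  B4: preds {B2,B3}: {B0,B2} ∩ {B0,B1,B3} = {B0}; idom=B0
  B5: preds {B2,B3}: {B0,B2} ∩ {B0,B1,B3} = {B0}; idom=B0
  B6: preds {B3,B4,B5}: {B0,B1,B3} ∩ {B0,B4} ∩ {B0,B5} = {B0}; idom=B0

DF derivation:
  join B4 pred B2: B2 stop@B0
  join B4 pred B3: B3→B1 stop@B0
  join B5 pred B2: B2 stop@B0
  join B5 pred B3: B3→B1 stop@B0
  join B6 pred B3: B3→B1 stop@B0
  join B6 pred B4: B4 stop@B0
  join B6 pred B5: B5 stop@B0
  DF(B0)=∅
  DF(B1)={B4,B5,B6}
  DF(B2)={B4,B5}
  DF(B3)={B4,B5,B6}
  DF(B4)={B6}
  DF(B5)={B6}
  DF(B6)=∅

φ for t: defs {B1,B2,B3,B5,B6}
  DF⁺ = {B4,B5,B6}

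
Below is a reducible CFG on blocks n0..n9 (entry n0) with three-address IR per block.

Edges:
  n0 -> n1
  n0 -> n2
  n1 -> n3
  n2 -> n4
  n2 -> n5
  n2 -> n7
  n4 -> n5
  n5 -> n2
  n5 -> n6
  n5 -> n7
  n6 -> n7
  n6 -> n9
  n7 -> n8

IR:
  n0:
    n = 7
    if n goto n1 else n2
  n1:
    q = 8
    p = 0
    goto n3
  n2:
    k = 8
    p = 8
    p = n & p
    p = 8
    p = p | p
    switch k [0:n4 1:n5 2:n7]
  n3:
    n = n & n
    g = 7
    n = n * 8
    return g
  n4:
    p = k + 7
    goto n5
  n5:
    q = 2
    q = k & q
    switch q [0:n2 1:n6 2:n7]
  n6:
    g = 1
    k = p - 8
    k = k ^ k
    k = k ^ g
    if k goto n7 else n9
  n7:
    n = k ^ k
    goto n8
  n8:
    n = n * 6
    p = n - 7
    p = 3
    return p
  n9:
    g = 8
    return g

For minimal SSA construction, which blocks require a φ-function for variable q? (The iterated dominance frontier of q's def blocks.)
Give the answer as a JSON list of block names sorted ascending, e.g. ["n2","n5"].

Answer: ["n2", "n7"]

Analysis:
idom tree: n1←n0 n2←n0 n3←n1 n4←n2 n5←n2 n6←n5 n7←n2 n8←n7 n9←n6
Join-block Dom:
  n2: preds {n0,n5}: {n0} ∩ {n0,n2,n5} = {n0}; idom=n0
  n5: preds {n2,n4}: {n0,n2} ∩ {n0,n2,n4} = {n0,n2}; idom=n2
  n7: preds {n2,n5,n6}: {n0,n2} ∩ {n0,n2,n5} ∩ {n0,n2,n5,n6} = {n0,n2}; idom=n2

DF derivation:
  n2←n0: walk · to n0
  n2←n5: walk n5→n2 to n0
  n5←n2: walk · to n2
  n5←n4: walk n4 to n2
  n7←n2: walk · to n2
  n7←n5: walk n5 to n2
  n7←n6: walk n6→n5 to n2
  n0: DF=∅
  n1: DF=∅
  n2: DF={n2}
  n3: DF=∅
  n4: DF={n5}
  n5: DF={n2,n7}
  n6: DF={n7}
  n7: DF=∅
  n8: DF=∅
  n9: DF=∅

φ for q: defs {n1,n5}
  DF⁺ = {n2,n7}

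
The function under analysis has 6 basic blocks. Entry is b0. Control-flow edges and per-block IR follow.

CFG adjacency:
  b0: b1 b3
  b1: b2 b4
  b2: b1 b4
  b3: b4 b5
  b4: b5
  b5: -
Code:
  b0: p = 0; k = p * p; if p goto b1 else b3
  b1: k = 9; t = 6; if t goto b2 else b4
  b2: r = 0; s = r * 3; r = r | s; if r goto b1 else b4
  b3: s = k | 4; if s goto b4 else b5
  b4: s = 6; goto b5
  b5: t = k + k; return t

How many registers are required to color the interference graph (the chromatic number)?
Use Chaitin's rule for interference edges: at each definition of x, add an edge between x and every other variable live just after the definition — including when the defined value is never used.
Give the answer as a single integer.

Answer: 3

Analysis:
Per-block:
  b0 def {k,p} use ∅
  b1 def {k,t} use ∅
  b2 def {r,s} use ∅
  b3 def {s} use {k}
  b4 def {s} use ∅
  b5 def {t} use {k}

Liveness:
  b0 li=∅ lo={k}
  b1 li=∅ lo={k}
  b2 li={k} lo={k}
  b3 li={k} lo={k}
  b4 li={k} lo={k}
  b5 li={k} lo=∅

Conflict graph:
  k: {p,r,s,t}
  p: {k}
  r: {k,s}
  s: {k,r}
  t: {k}

Colouring:
  lower bound: {k,r,s} mutually conflict ⇒ χ ≥ 3
  3-colouring: r0={k}  r1={p,r,t}  r2={s}
  χ = 3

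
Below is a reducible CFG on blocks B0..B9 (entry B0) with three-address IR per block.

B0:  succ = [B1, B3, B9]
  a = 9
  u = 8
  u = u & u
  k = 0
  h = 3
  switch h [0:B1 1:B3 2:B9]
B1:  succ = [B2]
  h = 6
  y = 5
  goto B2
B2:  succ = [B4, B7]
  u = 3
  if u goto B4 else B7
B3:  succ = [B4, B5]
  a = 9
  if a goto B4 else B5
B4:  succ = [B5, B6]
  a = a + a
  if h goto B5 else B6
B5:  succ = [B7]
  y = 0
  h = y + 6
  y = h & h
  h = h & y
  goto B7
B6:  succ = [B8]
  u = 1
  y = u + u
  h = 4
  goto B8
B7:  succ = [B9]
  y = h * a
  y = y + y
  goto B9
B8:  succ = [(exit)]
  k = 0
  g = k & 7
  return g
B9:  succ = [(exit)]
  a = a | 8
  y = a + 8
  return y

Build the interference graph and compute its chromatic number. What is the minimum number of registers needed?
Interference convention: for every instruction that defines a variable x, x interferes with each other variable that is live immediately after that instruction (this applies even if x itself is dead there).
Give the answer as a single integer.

Answer: 3

Derivation:
Per-block:
  B0: def={a,h,k,u} ue=∅
  B1: def={h,y} ue=∅
  B2: def={u} ue=∅
  B3: def={a} ue=∅
  B4: def={a} ue={a,h}
  B5: def={h,y} ue=∅
  B6: def={h,u,y} ue=∅
  B7: def={y} ue={a,h}
  B8: def={g,k} ue=∅
  B9: def={a,y} ue={a}

Live sets:
  B0 li=∅ lo={a,h}
  B1 li={a} lo={a,h}
  B2 li={a,h} lo={a,h}
  B3 li={h} lo={a,h}
  B4 li={a,h} lo={a}
  B5 li={a} lo={a,h}
  B6 li=∅ lo=∅
  B7 li={a,h} lo={a}
  B8 li=∅ lo=∅
  B9 li={a} lo=∅

Interfere edges:
  a — {h,k,u,y}
  g — ∅
  h — {a,u,y}
  k — {a}
  u — {a,h}
  y — {a,h}

Registers:
  clique {a,h,u} ⇒ need ≥ 3
  assign a→R0 g→R0 h→R1 k→R1 u→R2 y→R2 — no edge inside a register ⇒ χ ≤ 3
  χ = 3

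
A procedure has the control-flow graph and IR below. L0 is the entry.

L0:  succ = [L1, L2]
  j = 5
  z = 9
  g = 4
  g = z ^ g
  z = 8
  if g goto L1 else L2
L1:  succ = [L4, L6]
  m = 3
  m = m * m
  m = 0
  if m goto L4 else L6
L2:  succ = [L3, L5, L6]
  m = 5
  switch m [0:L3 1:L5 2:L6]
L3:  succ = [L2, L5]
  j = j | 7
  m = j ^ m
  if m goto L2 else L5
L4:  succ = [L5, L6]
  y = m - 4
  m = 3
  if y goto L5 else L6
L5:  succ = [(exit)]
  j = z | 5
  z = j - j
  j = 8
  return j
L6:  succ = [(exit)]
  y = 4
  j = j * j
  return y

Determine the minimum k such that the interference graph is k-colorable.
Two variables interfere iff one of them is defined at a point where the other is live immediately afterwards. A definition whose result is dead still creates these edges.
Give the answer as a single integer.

Answer: 4

Derivation:
Per-block:
  L0: {g,j,z} / ∅
  L1: {m} / ∅
  L2: {m} / ∅
  L3: {j,m} / {j,m}
  L4: {m,y} / {m}
  L5: {j,z} / {z}
  L6: {j,y} / {j}

Backward fixpoint:
  L0: in=∅ out={j,z}
  L1: in={j,z} out={j,m,z}
  L2: in={j,z} out={j,m,z}
  L3: in={j,m,z} out={j,z}
  L4: in={j,m,z} out={j,z}
  L5: in={z} out=∅
  L6: in={j} out=∅

Interfere edges:
  g↔{j,z}
  j↔{g,m,y,z}
  m↔{j,y,z}
  y↔{j,m,z}
  z↔{g,j,m,y}

Chromatic number:
  clique {j,m,y,z} ⇒ need ≥ 4
  assign g→c2 j→c0 m→c2 y→c3 z→c1 — no edge inside a register ⇒ χ ≤ 4
  χ = 4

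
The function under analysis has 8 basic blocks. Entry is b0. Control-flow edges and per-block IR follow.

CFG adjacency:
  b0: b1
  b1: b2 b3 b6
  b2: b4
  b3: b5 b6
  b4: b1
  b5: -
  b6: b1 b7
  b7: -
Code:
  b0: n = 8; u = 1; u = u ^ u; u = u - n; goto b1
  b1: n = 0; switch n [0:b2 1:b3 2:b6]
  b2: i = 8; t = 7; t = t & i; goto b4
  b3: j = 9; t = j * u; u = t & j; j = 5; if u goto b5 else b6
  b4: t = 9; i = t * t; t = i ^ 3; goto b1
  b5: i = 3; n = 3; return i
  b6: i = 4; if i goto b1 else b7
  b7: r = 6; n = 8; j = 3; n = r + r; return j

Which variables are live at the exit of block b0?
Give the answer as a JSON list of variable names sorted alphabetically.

Per-block:
  b0 def {n,u} use ∅
  b1 def {n} use ∅
  b2 def {i,t} use ∅
  b3 def {j,t,u} use {u}
  b4 def {i,t} use ∅
  b5 def {i,n} use ∅
  b6 def {i} use ∅
  b7 def {j,n,r} use ∅

Backward fixpoint:
  live b0: ∅→{u}
  live b1: {u}→{u}
  live b2: {u}→{u}
  live b3: {u}→{u}
  live b4: {u}→{u}
  live b5: ∅→∅
  live b6: {u}→{u}
  live b7: ∅→∅

live-out(b0) = ["u"]

Answer: ["u"]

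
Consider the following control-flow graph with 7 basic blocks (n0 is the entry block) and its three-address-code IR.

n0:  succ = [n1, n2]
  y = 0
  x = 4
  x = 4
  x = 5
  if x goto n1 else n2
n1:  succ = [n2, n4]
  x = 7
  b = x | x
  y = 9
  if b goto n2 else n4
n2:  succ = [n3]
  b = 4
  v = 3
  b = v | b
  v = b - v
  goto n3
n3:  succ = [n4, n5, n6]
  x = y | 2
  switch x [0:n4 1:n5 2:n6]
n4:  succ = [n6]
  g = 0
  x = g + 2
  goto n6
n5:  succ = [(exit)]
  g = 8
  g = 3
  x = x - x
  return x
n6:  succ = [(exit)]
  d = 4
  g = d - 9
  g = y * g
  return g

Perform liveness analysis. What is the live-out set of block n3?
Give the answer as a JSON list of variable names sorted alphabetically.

Answer: ["x", "y"]

Analysis:
def/use:
  n0: {x,y} / ∅
  n1: {b,x,y} / ∅
  n2: {b,v} / ∅
  n3: {x} / {y}
  n4: {g,x} / ∅
  n5: {g,x} / {x}
  n6: {d,g} / {y}

Liveness:
  live n0: ∅→{y}
  live n1: ∅→{y}
  live n2: {y}→{y}
  live n3: {y}→{x,y}
  live n4: {y}→{y}
  live n5: {x}→∅
  live n6: {y}→∅

live-out(n3) = ["x", "y"]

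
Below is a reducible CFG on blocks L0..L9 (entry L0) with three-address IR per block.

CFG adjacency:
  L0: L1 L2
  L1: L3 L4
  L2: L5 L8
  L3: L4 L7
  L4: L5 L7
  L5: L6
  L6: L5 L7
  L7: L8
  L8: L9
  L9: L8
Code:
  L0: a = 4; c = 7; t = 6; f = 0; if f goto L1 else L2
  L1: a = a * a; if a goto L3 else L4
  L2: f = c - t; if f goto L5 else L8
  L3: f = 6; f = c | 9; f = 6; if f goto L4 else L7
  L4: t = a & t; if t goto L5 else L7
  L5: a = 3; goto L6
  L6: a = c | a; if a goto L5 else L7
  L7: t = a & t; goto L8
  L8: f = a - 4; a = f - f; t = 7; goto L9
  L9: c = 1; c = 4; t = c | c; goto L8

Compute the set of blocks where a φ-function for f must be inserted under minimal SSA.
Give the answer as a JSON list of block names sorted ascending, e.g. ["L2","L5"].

idom tree: L1←L0 L2←L0 L3←L1 L4←L1 L5←L0 L6←L5 L7←L0 L8←L0 L9←L8
Dom at joins:
  L4: preds {L1,L3}: {L0,L1} ∩ {L0,L1,L3} = {L0,L1}; idom=L1
  L5: preds {L2,L4,L6}: {L0,L2} ∩ {L0,L1,L4} ∩ {L0,L5,L6} = {L0}; idom=L0
  L7: preds {L3,L4,L6}: {L0,L1,L3} ∩ {L0,L1,L4} ∩ {L0,L5,L6} = {L0}; idom=L0
  L8: preds {L2,L7,L9}: {L0,L2} ∩ {L0,L7} ∩ {L0,L8,L9} = {L0}; idom=L0

DF derivation:
  L4←L1: walk · to L1
  L4←L3: walk L3 to L1
  L5←L2: walk L2 to L0
  L5←L4: walk L4→L1 to L0
  L5←L6: walk L6→L5 to L0
  L7←L3: walk L3→L1 to L0
  L7←L4: walk L4→L1 to L0
  L7←L6: walk L6→L5 to L0
  L8←L2: walk L2 to L0
  L8←L7: walk L7 to L0
  L8←L9: walk L9→L8 to L0
  L0: DF=∅
  L1: DF={L5,L7}
  L2: DF={L5,L8}
  L3: DF={L4,L7}
  L4: DF={L5,L7}
  L5: DF={L5,L7}
  L6: DF={L5,L7}
  L7: DF={L8}
  L8: DF={L8}
  L9: DF={L8}

φ for f: defs {L0,L2,L3,L8}
  DF⁺ = {L4,L5,L7,L8}

Answer: ["L4", "L5", "L7", "L8"]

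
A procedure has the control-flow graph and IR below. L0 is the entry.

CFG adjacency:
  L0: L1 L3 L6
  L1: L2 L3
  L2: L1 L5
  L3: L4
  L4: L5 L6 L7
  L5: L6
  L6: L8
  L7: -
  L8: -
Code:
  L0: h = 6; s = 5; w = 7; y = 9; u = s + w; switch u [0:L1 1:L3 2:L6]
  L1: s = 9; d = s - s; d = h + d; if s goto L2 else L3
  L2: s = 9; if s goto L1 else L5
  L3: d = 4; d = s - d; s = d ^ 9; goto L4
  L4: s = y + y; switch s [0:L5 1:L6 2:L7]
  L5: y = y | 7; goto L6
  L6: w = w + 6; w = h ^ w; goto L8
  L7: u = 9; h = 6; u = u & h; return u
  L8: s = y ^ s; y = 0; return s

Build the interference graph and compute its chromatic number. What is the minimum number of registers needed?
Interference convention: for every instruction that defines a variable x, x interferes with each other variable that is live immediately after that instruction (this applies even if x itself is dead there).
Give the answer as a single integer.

Per-block:
  L0: def={h,s,u,w,y} ue=∅
  L1: def={d,s} ue={h}
  L2: def={s} ue=∅
  L3: def={d,s} ue={s}
  L4: def={s} ue={y}
  L5: def={y} ue={y}
  L6: def={w} ue={h,w}
  L7: def={h,u} ue=∅
  L8: def={s,y} ue={s,y}

Backward fixpoint:
  L0: in=∅ out={h,s,w,y}
  L1: in={h,w,y} out={h,s,w,y}
  L2: in={h,w,y} out={h,s,w,y}
  L3: in={h,s,w,y} out={h,w,y}
  L4: in={h,w,y} out={h,s,w,y}
  L5: in={h,s,w,y} out={h,s,w,y}
  L6: in={h,s,w,y} out={s,y}
  L7: in=∅ out=∅
  L8: in={s,y} out=∅

Interference:
  d↔{h,s,w,y}
  h↔{d,s,u,w,y}
  s↔{d,h,u,w,y}
  u↔{h,s,w,y}
  w↔{d,h,s,u,y}
  y↔{d,h,s,u,w}

Chromatic number:
  clique {d,h,s,w,y} ⇒ need ≥ 5
  5-colouring: R0={h}  R1={s}  R2={w}  R3={y}  R4={d,u}
  χ = 5

Answer: 5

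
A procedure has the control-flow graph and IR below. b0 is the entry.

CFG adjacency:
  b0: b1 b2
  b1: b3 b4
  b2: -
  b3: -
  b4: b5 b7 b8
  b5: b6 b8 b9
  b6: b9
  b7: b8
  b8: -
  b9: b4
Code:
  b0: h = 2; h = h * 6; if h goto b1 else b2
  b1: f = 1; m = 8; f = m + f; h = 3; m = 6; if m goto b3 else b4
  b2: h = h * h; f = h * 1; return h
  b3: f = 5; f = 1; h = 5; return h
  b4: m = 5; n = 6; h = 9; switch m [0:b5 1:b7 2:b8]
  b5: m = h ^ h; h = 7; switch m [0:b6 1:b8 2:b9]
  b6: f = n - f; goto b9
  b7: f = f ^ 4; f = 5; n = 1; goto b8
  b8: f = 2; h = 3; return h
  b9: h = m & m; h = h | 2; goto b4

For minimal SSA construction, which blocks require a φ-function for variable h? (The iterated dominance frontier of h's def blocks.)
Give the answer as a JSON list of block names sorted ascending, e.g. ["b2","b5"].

idom tree: b1←b0 b2←b0 b3←b1 b4←b1 b5←b4 b6←b5 b7←b4 b8←b4 b9←b5
Join-block Dom:
  b4: preds {b1,b9}: {b0,b1} ∩ {b0,b1,b4,b5,b9} = {b0,b1}; idom=b1
  b8: preds {b4,b5,b7}: {b0,b1,b4} ∩ {b0,b1,b4,b5} ∩ {b0,b1,b4,b7} = {b0,b1,b4}; idom=b4
  b9: preds {b5,b6}: {b0,b1,b4,b5} ∩ {b0,b1,b4,b5,b6} = {b0,b1,b4,b5}; idom=b5

DF walk-up:
  join b4 pred b1: · stop@b1
  join b4 pred b9: b9→b5→b4 stop@b1
  join b8 pred b4: · stop@b4
  join b8 pred b5: b5 stop@b4
  join b8 pred b7: b7 stop@b4
  join b9 pred b5: · stop@b5
  join b9 pred b6: b6 stop@b5
  b0: DF=∅
  b1: DF=∅
  b2: DF=∅
  b3: DF=∅
  b4: DF={b4}
  b5: DF={b4,b8}
  b6: DF={b9}
  b7: DF={b8}
  b8: DF=∅
  b9: DF={b4}

φ for h: defs {b0,b1,b2,b3,b4,b5,b8,b9}
  DF⁺ = {b4,b8}

Answer: ["b4", "b8"]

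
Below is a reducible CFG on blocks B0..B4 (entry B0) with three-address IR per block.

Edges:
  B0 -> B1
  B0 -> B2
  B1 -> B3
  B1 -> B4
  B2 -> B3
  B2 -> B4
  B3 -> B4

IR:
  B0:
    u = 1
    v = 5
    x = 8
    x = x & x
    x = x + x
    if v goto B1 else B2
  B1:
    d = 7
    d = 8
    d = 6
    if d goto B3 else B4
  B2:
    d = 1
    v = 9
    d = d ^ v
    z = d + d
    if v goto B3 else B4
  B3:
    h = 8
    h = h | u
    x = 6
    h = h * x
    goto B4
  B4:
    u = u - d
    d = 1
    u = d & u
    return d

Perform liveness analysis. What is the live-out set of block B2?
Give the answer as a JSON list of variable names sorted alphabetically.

Block summaries:
  B0: def={u,v,x} ue=∅
  B1: def={d} ue=∅
  B2: def={d,v,z} ue=∅
  B3: def={h,x} ue={u}
  B4: def={d,u} ue={d,u}

Live sets:
  B0: in=∅ out={u}
  B1: in={u} out={d,u}
  B2: in={u} out={d,u}
  B3: in={d,u} out={d,u}
  B4: in={d,u} out=∅

live-out(B2) = ["d", "u"]

Answer: ["d", "u"]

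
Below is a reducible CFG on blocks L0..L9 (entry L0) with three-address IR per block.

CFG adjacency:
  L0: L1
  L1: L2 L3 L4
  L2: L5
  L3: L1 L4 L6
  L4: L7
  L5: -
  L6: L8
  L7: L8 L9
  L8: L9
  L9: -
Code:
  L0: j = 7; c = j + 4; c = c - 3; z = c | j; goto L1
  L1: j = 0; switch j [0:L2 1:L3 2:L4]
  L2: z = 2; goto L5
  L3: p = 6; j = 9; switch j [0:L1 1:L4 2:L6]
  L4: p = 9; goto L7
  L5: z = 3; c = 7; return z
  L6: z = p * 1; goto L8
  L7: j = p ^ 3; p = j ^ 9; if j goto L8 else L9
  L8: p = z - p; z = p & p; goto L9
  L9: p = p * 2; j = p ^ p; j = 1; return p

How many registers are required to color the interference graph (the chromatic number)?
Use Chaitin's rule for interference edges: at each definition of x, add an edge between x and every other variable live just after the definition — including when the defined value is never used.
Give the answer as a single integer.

Per-block:
  L0: {c,j,z} / ∅
  L1: {j} / ∅
  L2: {z} / ∅
  L3: {j,p} / ∅
  L4: {p} / ∅
  L5: {c,z} / ∅
  L6: {z} / {p}
  L7: {j,p} / {p}
  L8: {p,z} / {p,z}
  L9: {j,p} / {p}

Live sets:
  L0: in=∅ out={z}
  L1: in={z} out={z}
  L2: in=∅ out=∅
  L3: in={z} out={p,z}
  L4: in={z} out={p,z}
  L5: in=∅ out=∅
  L6: in={p} out={p,z}
  L7: in={p,z} out={p,z}
  L8: in={p,z} out={p}
  L9: in={p} out=∅

Interfere edges:
  c: {j,z}
  j: {c,p,z}
  p: {j,z}
  z: {c,j,p}

Colouring:
  {c,j,z} pairwise interfere (3-clique) ⇒ χ ≥ 3
  3-colouring: r0={j}  r1={z}  r2={c,p}
  χ = 3

Answer: 3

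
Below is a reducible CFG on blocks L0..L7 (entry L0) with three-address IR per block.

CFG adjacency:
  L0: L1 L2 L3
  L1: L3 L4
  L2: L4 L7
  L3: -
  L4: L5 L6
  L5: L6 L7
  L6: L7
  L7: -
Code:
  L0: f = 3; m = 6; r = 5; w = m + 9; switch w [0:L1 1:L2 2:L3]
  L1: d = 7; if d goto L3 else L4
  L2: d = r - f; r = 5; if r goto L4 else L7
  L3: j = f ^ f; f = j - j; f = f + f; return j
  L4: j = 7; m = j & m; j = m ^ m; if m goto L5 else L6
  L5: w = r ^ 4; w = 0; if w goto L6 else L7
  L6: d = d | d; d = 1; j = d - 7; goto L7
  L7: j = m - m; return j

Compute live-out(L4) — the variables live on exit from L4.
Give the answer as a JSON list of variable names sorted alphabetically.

def/use:
  L0: def={f,m,r,w} ue=∅
  L1: def={d} ue=∅
  L2: def={d,r} ue={f,r}
  L3: def={f,j} ue={f}
  L4: def={j,m} ue={m}
  L5: def={w} ue={r}
  L6: def={d,j} ue={d}
  L7: def={j} ue={m}

Liveness:
  live L0: ∅→{f,m,r}
  live L1: {f,m,r}→{d,f,m,r}
  live L2: {f,m,r}→{d,m,r}
  live L3: {f}→∅
  live L4: {d,m,r}→{d,m,r}
  live L5: {d,m,r}→{d,m}
  live L6: {d,m}→{m}
  live L7: {m}→∅

live-out(L4) = ["d", "m", "r"]

Answer: ["d", "m", "r"]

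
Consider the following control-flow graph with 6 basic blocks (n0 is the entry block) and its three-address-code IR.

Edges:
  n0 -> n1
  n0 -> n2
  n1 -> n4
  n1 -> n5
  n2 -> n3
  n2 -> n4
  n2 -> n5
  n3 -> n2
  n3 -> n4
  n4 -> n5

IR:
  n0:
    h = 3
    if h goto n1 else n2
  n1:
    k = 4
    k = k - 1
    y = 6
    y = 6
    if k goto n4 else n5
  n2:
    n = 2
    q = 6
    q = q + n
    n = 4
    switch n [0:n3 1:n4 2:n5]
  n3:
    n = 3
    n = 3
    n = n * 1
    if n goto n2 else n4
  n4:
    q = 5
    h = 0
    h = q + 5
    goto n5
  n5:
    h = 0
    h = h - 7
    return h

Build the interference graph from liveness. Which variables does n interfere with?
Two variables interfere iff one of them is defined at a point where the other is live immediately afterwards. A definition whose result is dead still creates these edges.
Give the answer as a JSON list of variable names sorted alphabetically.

Per-block:
  n0: def={h} ue=∅
  n1: def={k,y} ue=∅
  n2: def={n,q} ue=∅
  n3: def={n} ue=∅
  n4: def={h,q} ue=∅
  n5: def={h} ue=∅

Liveness:
  n0 li=∅ lo=∅
  n1 li=∅ lo=∅
  n2 li=∅ lo=∅
  n3 li=∅ lo=∅
  n4 li=∅ lo=∅
  n5 li=∅ lo=∅

Interfere edges:
  h — {q}
  k — {y}
  n — {q}
  q — {h,n}
  y — {k}

N(n) = ["q"]

Answer: ["q"]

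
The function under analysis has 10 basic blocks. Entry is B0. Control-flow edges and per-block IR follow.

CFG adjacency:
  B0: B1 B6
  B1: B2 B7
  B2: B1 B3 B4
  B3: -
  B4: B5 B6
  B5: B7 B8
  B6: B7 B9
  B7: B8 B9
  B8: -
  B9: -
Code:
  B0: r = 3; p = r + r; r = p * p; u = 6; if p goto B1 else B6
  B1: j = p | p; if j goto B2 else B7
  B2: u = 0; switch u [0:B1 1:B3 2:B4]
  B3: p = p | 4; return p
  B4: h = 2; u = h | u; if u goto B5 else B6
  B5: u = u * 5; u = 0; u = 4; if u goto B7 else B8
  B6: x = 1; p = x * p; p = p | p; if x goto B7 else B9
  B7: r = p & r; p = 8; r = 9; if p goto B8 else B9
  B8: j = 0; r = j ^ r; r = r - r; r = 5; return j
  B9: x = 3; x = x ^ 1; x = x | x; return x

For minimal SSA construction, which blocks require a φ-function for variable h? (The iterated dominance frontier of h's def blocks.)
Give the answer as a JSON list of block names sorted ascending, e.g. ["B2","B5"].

idom tree: B1←B0 B2←B1 B3←B2 B4←B2 B5←B4 B6←B0 B7←B0 B8←B0 B9←B0
Dom at joins:
  B1: preds {B0,B2}: {B0} ∩ {B0,B1,B2} = {B0}; idom=B0
  B6: preds {B0,B4}: {B0} ∩ {B0,B1,B2,B4} = {B0}; idom=B0
  B7: preds {B1,B5,B6}: {B0,B1} ∩ {B0,B1,B2,B4,B5} ∩ {B0,B6} = {B0}; idom=B0
  B8: preds {B5,B7}: {B0,B1,B2,B4,B5} ∩ {B0,B7} = {B0}; idom=B0
  B9: preds {B6,B7}: {B0,B6} ∩ {B0,B7} = {B0}; idom=B0

DF walk-up:
  join B1 pred B0: · stop@B0
  join B1 pred B2: B2→B1 stop@B0
  join B6 pred B0: · stop@B0
  join B6 pred B4: B4→B2→B1 stop@B0
  join B7 pred B1: B1 stop@B0
  join B7 pred B5: B5→B4→B2→B1 stop@B0
  join B7 pred B6: B6 stop@B0
  join B8 pred B5: B5→B4→B2→B1 stop@B0
  join B8 pred B7: B7 stop@B0
  join B9 pred B6: B6 stop@B0
  join B9 pred B7: B7 stop@B0
  DF(B0)=∅
  DF(B1)={B1,B6,B7,B8}
  DF(B2)={B1,B6,B7,B8}
  DF(B3)=∅
  DF(B4)={B6,B7,B8}
  DF(B5)={B7,B8}
  DF(B6)={B7,B9}
  DF(B7)={B8,B9}
  DF(B8)=∅
  DF(B9)=∅

φ for h: defs {B4}
  DF⁺ = {B6,B7,B8,B9}

Answer: ["B6", "B7", "B8", "B9"]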